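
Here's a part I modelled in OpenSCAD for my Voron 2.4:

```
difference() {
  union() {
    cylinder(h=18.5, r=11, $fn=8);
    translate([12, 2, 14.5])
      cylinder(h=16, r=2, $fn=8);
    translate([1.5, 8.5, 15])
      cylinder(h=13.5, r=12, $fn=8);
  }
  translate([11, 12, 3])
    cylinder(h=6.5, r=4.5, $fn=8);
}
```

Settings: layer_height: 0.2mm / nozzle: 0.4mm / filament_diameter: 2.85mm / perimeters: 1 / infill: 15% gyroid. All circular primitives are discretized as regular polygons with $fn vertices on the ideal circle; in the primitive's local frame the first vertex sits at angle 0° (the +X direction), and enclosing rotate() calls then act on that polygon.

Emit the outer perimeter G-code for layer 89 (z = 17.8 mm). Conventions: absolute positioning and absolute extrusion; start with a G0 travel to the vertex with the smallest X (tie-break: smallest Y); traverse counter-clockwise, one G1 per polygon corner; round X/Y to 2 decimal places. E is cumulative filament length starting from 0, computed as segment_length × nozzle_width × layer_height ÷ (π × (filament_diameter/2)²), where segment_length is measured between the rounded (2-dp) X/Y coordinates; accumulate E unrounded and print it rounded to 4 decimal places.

G0 X-11.00 Y0.00 Z17.80
G1 X-7.78 Y-7.78 E0.1056
G1 X0.00 Y-11.00 E0.2112
G1 X7.78 Y-7.78 E0.3168
G1 X11.00 Y0.00 E0.4224
G1 X10.79 Y0.50 E0.4292
G1 X12.00 Y0.00 E0.4456
G1 X13.41 Y0.59 E0.4647
G1 X14.00 Y2.00 E0.4839
G1 X13.41 Y3.41 E0.5031
G1 X12.00 Y4.00 E0.5222
G1 X11.56 Y3.82 E0.5282
G1 X13.50 Y8.50 E0.5917
G1 X9.99 Y16.99 E0.7070
G1 X1.50 Y20.50 E0.8222
G1 X-6.99 Y16.99 E0.9374
G1 X-10.50 Y8.50 E1.0526
G1 X-8.99 Y4.85 E1.1021
G1 X-11.00 Y0.00 E1.1679

At z = 17.8 mm: the r=11 cylinder contributes a regular 8-gon of circumradius 11; the r=2 cylinder at (12, 2) contributes a regular 8-gon of circumradius 2; the r=12 cylinder at (1.5, 8.5) contributes a regular 8-gon of circumradius 12; Merging all regions: the regions partially overlap (shared area 192.11 mm²), so overlapping operands fuse into one piece — 1 connected region; the cylinder at (11, 12) is not intersected at this z (z outside [3, 9.5]); Taking the first minus the rest: none of the subtracted shapes is present at this height, so that combined region is unchanged — 1 connected region. The outline is a single polygon with 18 vertices. Extrusion per mm of travel: 0.4 × 0.2 / (π × 1.425²) = 0.012540. Accumulating E over each segment gives final E = 1.1679.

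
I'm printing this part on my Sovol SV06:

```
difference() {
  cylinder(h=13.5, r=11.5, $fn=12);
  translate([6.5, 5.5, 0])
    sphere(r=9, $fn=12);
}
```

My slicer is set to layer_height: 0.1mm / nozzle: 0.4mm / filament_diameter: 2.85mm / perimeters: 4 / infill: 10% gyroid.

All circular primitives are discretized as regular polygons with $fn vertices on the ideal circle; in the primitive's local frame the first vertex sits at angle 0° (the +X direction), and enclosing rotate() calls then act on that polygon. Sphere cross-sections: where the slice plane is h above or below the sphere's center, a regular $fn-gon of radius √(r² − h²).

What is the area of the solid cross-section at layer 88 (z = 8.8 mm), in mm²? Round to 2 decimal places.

386.07 mm²

At z = 8.8 mm: the r=11.5 cylinder gives a regular 12-gon of circumradius 11.5 (constant along its height) (area = (12/2)·11.500²·sin(360°/12) = 396.75 mm²); the sphere at (6.5, 5.5): section is a regular 12-gon, circumradius = √(r²−h²) = √(9²−8.8²) = 1.887 (area = (12/2)·1.887²·sin(360°/12) = 10.68 mm²); After the difference (first − rest): starting from the r=11.5 cylinder (396.75 mm²), the r=9 sphere at (6.5, 5.5) lies wholly inside it (removes its full 10.68 mm² and its 11.72 mm outline becomes a hole wall) — area = 386.07 mm². Overall, the cross-section is one region with 1 hole. Net area = 386.07 mm².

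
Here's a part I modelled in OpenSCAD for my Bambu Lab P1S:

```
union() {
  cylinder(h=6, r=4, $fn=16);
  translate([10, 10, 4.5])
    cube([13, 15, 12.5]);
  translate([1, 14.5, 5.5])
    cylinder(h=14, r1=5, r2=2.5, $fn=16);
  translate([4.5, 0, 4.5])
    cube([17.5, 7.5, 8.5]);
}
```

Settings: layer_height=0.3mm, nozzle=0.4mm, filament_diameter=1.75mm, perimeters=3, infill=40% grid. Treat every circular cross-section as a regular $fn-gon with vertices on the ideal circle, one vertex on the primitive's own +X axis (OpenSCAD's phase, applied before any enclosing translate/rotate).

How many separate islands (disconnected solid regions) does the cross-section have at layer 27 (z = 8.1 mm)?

3

At z = 8.1 mm: the cylinder does not reach this height (z outside [0, 6]); the cube at (10, 10) is present — its section is the full 13×15 rectangle; the cone at (1, 14.5): at t=0.186 of its height the radius interpolates to r₁+(r₂−r₁)t = 4.536, giving a regular 16-gon of that circumradius; the 17.5×7.5 cube at (4.5, 0) contributes its full rectangle; Taking the union: the 3 present regions are separate (no shared area or edge), so areas and boundary lengths simply add and each stays a separate island — 3 connected regions. Overall, the cross-section has 3 separate islands. Island count = 3.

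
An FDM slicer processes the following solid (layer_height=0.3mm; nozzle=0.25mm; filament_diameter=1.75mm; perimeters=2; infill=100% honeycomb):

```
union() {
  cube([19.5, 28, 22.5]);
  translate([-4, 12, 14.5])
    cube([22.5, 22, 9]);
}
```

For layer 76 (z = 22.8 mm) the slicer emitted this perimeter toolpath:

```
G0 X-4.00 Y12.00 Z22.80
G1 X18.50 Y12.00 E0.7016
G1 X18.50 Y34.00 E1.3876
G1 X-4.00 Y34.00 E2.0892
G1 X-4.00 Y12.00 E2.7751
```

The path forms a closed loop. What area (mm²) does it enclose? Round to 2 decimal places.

495.00 mm²

Apply the shoelace formula to the sequence of (X, Y) vertices; enclosed area = 495.00 mm².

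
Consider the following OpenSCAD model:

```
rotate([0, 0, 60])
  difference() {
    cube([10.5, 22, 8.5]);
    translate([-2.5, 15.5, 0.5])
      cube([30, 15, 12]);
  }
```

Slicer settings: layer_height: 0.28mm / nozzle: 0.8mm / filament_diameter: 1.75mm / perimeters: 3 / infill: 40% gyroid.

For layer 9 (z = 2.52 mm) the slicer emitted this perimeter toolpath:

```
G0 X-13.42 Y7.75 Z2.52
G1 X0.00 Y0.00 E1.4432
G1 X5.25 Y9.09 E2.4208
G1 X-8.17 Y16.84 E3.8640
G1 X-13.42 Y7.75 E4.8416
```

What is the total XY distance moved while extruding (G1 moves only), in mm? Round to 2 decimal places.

51.99 mm

Sum the Euclidean lengths of each G1 segment: total = 51.99 mm.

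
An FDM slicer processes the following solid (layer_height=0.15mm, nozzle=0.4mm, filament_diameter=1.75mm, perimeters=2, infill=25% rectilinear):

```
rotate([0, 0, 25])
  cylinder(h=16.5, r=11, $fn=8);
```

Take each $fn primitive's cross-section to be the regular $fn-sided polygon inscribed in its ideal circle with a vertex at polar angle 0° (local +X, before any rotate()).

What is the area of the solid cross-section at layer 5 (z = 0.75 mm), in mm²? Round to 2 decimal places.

342.24 mm²

At z = 0.75 mm: the r=11 cylinder gives a regular 8-gon of circumradius 11 (constant along its height) (area = (8/2)·11.000²·sin(360°/8) = 342.24 mm²); (whole slice rotated 25° about Z — lengths, areas and connectivity unchanged). Overall, the cross-section is a single solid region. Net area = 342.24 mm².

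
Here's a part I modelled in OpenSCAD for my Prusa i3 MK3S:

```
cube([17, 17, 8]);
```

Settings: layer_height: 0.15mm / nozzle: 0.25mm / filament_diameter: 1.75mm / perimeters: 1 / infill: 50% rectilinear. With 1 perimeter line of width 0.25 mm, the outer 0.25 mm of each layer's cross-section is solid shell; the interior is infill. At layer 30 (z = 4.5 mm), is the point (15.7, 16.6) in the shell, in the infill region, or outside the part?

infill

At z = 4.5 mm: the 17×17 cube contributes its full rectangle. Overall, the cross-section is a single solid region. The nearest boundary edge runs (17.00, 17.00)→(0.00, 17.00); distance from the point to it = 0.40 mm. The point is inside the cross-section and 0.40 mm from the nearest boundary — more than the 0.25 mm shell width (1 × 0.25), so it's in the infill interior.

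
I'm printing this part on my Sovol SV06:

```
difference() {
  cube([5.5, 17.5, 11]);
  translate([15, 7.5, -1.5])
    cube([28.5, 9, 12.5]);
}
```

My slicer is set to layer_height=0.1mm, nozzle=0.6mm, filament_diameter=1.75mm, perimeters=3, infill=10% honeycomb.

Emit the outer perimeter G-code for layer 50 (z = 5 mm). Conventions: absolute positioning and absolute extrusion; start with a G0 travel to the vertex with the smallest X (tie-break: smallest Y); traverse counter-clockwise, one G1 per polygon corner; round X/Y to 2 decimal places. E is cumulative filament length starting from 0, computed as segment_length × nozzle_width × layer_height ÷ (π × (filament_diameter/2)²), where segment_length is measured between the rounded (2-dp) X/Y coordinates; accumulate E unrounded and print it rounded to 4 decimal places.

G0 X0.00 Y0.00 Z5.00
G1 X5.50 Y0.00 E0.1372
G1 X5.50 Y17.50 E0.5737
G1 X0.00 Y17.50 E0.7109
G1 X0.00 Y0.00 E1.1475

At z = 5 mm: the cube (footprint 5.5×17.5) is included at this height; the cube at (15, 7.5) (footprint 28.5×9) is included at this height; After the difference (first − rest): starting from the 5.5×17.5 cube, the 28.5×9 cube at (15, 7.5) misses the remaining region (no effect) — 1 connected region. The outline is a single polygon with 4 vertices. Extrusion per mm of travel: 0.6 × 0.1 / (π × 0.875²) = 0.024945. Accumulating E over each segment gives final E = 1.1475.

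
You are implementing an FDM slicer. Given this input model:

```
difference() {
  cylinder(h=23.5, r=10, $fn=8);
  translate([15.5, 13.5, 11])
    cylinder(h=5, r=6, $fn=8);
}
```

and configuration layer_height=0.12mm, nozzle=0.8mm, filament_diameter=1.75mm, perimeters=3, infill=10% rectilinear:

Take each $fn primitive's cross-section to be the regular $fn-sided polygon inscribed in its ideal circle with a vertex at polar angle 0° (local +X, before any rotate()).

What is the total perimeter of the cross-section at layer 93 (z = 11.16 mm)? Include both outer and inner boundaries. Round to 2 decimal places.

61.23 mm

At z = 11.16 mm: the r=10 cylinder contributes a regular 8-gon of circumradius 10 (perimeter = 2·8·10.000·sin(180°/8) = 61.23 mm); the r=6 cylinder at (15.5, 13.5) contributes a regular 8-gon of circumradius 6 (perimeter = 2·8·6.000·sin(180°/8) = 36.74 mm); Subtracting the remaining from the first: starting from the r=10 cylinder, the r=6 cylinder at (15.5, 13.5) misses the remaining region (no effect) — boundary = 61.23 mm. Overall, the cross-section is a single solid region. Total boundary length (outer) = 61.23 mm.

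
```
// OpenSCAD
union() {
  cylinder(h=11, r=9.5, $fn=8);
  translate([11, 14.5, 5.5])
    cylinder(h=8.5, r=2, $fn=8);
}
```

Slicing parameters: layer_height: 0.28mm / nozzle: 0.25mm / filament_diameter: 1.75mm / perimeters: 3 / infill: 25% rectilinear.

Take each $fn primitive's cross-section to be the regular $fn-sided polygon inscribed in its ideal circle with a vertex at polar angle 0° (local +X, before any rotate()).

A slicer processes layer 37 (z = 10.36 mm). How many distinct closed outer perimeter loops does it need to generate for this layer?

At z = 10.36 mm: the r=9.5 cylinder gives a regular 8-gon of circumradius 9.5 (constant along its height); the r=2 cylinder at (11, 14.5) contributes a regular 8-gon of circumradius 2; Taking the union: the 2 present regions are separate (no shared area or edge), so areas and boundary lengths simply add and each stays a separate island — 2 connected regions. The result has 2 disconnected regions.

2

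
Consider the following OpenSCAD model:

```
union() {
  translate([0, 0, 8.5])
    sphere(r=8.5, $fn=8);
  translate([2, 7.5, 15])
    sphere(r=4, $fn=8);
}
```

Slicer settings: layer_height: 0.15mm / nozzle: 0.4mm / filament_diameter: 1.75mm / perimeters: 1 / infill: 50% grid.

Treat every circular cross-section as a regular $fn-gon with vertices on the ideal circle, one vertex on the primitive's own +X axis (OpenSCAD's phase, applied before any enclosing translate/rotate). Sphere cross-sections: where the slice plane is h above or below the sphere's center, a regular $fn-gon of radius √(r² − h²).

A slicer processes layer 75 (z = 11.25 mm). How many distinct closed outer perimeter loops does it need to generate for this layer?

At z = 11.25 mm: the r=8.5 sphere slices to a regular 8-gon of circumradius 8.043 (√(r²−h²) with h=2.75 from center); the r=4 sphere at (2, 7.5) slices to a regular 8-gon of circumradius 1.392 (√(r²−h²) with h=3.75 from center); Combining (union): the regions partially overlap (shared area 2.06 mm²), so overlapping operands fuse into one piece — 1 connected region. The result has 1 disconnected region.

1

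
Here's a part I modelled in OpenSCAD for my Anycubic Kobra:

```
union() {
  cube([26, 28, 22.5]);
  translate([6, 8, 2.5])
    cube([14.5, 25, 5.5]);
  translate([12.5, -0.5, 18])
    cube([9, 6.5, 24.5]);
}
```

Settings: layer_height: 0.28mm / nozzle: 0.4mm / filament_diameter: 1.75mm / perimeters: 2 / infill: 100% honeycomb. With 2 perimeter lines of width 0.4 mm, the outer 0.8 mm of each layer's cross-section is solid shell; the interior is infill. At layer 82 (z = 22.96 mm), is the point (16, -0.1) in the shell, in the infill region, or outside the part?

shell

At z = 22.96 mm: the cube does not reach this height (z outside [0, 22.5]); the cube at (6, 8) does not reach this height (z outside [2.5, 8]); the cube at (12.5, -0.5) is present — its section is the full 9×6.5 rectangle; Combining (union): only the 9×6.5 cube at (12.5, -0.5) is present, so the union is just that shape — 1 connected region. Overall, the cross-section is a single solid region. The nearest boundary edge runs (12.50, -0.50)→(21.50, -0.50); distance from the point to it = 0.40 mm. The point is inside the cross-section, 0.40 mm from the nearest boundary — within the 0.8 mm shell band (2 × 0.4).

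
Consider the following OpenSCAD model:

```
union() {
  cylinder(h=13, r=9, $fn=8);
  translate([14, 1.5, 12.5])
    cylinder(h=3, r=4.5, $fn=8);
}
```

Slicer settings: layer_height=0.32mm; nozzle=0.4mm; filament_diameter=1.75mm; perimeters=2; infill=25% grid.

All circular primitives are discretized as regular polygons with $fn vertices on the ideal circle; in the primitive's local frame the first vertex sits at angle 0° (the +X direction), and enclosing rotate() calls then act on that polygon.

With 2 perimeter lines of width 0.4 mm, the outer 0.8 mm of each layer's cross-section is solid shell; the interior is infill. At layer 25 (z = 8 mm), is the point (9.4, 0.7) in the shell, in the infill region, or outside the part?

At z = 8 mm: the r=9 cylinder gives a regular 8-gon of circumradius 9 (constant along its height); the cylinder at (14, 1.5) is absent (z outside [12.5, 15.5]); Combining (union): only the r=9 cylinder is present, so the union is just that shape — 1 connected region. Overall, the cross-section is a single solid region. The nearest boundary edge runs (9.00, 0.00)→(6.36, 6.36); distance from the point to it = 0.64 mm. The point is not inside any of the regions above, so it lies outside the cross-section (0.64 mm from the nearest boundary).

outside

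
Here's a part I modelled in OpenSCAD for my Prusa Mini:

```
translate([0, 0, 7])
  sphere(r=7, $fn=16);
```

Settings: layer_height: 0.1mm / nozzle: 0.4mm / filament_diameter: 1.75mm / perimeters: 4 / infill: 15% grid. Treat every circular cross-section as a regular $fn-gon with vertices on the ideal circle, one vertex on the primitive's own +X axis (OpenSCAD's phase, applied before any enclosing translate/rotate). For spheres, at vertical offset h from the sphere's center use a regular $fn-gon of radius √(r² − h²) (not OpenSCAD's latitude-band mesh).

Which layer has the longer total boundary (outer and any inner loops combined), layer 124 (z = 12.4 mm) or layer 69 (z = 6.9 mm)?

Layer 124 (z = 12.4): the sphere: section is a regular 16-gon, circumradius = √(r²−h²) = √(7²−5.4²) = 4.454 (perimeter = 2·16·4.454·sin(180°/16) = 27.81 mm). So its perimeter = 27.81 mm. Layer 69 (z = 6.9): the r=7 sphere contributes a regular 16-gon of circumradius √(7²−0.1²) = 6.999 (perimeter = 2·16·6.999·sin(180°/16) = 43.70 mm). So its perimeter = 43.70 mm. Layer 69 is larger (43.70 vs 27.81 mm).

layer 69 (z = 6.9 mm)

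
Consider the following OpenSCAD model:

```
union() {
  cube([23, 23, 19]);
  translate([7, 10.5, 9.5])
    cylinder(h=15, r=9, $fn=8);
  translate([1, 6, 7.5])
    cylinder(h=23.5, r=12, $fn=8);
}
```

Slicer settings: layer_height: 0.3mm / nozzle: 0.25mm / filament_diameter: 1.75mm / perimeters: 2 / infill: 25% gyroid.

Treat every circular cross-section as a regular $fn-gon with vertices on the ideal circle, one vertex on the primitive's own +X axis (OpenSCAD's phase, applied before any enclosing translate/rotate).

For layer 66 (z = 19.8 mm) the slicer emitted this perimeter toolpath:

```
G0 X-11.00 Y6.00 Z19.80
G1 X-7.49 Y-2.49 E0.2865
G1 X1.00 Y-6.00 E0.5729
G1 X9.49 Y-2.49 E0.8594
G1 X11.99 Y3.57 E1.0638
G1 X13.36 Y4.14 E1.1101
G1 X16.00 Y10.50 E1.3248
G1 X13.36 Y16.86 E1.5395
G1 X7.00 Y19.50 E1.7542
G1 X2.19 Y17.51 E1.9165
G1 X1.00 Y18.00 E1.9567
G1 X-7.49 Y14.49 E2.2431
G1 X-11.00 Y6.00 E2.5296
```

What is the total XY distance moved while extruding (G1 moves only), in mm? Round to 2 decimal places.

Sum the Euclidean lengths of each G1 segment: total = 81.12 mm.

81.12 mm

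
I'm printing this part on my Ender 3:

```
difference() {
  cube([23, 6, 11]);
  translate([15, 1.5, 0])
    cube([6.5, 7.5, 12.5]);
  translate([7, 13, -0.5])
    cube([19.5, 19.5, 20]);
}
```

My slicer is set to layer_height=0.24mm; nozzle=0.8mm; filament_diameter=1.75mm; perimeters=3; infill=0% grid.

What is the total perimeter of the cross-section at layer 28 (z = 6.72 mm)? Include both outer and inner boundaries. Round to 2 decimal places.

67.00 mm

At z = 6.72 mm: the cube is present — its section is the full 23×6 rectangle (perimeter 58.00 mm); the 6.5×7.5 cube at (15, 1.5) contributes its full rectangle (perimeter 28.00 mm); the 19.5×19.5 cube at (7, 13) contributes its full rectangle (perimeter 78.00 mm); After the difference (first − rest): starting from the 23×6 cube, the 6.5×7.5 cube at (15, 1.5) partially overlaps it — only the 29.25 mm² overlap (of its 48.75 mm²) is removed, clipping the outline; the 19.5×19.5 cube at (7, 13) misses the remaining region (no effect) — boundary = 67.00 mm. Overall, the cross-section is a single solid region. Total boundary length (outer) = 67.00 mm.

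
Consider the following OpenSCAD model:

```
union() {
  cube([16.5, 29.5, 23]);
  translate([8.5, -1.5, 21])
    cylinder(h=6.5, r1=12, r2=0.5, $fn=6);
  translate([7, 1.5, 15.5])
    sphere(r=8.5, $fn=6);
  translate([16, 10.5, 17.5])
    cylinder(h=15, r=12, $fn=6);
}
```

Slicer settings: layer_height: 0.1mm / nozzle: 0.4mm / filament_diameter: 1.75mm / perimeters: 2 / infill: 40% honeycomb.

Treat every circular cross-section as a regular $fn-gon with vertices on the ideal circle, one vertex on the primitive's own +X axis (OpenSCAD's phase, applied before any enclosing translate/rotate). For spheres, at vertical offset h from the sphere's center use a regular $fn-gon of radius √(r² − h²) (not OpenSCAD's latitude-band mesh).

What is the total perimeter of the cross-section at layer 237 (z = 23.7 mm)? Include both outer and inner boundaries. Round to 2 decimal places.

At z = 23.7 mm: the cube does not reach this height (z outside [0, 23]); the cone at (8.5, -1.5) contributes a regular 6-gon of circumradius 7.223 (interpolated between r1=12 and r2=0.5 at t=0.415) (perimeter = 2·6·7.223·sin(180°/6) = 43.34 mm); the r=8.5 sphere at (7, 1.5) slices to a regular 6-gon of circumradius 2.238 (√(r²−h²) with h=8.2 from center) (perimeter = 2·6·2.238·sin(180°/6) = 13.43 mm); the cylinder at (16, 10.5): section is a regular 6-gon, circumradius r=12 (perimeter = 2·6·12.000·sin(180°/6) = 72.00 mm); Taking the union: the regions partially overlap (shared area 35.30 mm²), so the edge portions inside another operand are dropped and the merged outline is re-measured after clipping — boundary = 95.02 mm. Overall, the cross-section is a single solid region. Total boundary length (outer) = 95.02 mm.

95.02 mm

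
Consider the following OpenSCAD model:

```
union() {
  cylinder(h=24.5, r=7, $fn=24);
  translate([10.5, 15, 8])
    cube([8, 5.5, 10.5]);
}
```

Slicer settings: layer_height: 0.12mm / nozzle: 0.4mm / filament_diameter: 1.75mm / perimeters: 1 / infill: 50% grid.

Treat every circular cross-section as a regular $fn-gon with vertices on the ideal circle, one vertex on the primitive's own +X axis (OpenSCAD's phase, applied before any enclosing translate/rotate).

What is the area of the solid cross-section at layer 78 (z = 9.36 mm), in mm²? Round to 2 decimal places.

At z = 9.36 mm: the r=7 cylinder gives a regular 24-gon of circumradius 7 (constant along its height) (area = (24/2)·7.000²·sin(360°/24) = 152.19 mm²); the cube at (10.5, 15) (footprint 8×5.5) is included at this height (area 44.00 mm²); Merging all regions: the 2 present regions are separate (no shared area or edge), so areas and boundary lengths simply add and each stays a separate island — area = 196.19 mm². Overall, the cross-section has 2 separate islands. Net area = 196.19 mm².

196.19 mm²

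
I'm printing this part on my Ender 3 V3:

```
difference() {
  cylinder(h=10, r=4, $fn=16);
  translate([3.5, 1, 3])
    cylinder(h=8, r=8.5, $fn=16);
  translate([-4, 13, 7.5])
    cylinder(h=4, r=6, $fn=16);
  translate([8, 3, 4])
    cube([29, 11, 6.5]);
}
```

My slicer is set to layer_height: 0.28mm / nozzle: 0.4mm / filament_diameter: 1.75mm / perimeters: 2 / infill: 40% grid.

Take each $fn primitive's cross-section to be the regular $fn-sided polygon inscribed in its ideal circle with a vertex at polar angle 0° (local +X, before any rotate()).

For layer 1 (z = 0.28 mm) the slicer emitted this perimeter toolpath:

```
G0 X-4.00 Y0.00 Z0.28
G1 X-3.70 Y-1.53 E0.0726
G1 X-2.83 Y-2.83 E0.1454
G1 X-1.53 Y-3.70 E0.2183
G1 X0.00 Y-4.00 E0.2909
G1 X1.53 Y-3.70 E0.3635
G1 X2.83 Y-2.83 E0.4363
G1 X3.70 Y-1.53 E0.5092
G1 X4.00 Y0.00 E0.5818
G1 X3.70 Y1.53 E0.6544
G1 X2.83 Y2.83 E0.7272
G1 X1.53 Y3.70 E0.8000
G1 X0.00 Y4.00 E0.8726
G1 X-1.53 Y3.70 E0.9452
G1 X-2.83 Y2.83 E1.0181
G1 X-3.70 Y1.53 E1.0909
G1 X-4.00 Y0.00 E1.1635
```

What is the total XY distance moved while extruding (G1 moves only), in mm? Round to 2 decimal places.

Sum the Euclidean lengths of each G1 segment: total = 24.99 mm.

24.99 mm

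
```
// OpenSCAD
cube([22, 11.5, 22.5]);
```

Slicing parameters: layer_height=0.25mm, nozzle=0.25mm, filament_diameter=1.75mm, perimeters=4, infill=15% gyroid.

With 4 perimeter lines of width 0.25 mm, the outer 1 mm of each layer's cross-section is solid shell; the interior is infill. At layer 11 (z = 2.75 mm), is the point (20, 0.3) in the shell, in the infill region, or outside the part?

shell

At z = 2.75 mm: the cube (footprint 22×11.5) is included at this height. Overall, the cross-section is a single solid region. The nearest boundary edge runs (0.00, 0.00)→(22.00, 0.00); distance from the point to it = 0.30 mm. The point is inside the cross-section, 0.30 mm from the nearest boundary — within the 1 mm shell band (4 × 0.25).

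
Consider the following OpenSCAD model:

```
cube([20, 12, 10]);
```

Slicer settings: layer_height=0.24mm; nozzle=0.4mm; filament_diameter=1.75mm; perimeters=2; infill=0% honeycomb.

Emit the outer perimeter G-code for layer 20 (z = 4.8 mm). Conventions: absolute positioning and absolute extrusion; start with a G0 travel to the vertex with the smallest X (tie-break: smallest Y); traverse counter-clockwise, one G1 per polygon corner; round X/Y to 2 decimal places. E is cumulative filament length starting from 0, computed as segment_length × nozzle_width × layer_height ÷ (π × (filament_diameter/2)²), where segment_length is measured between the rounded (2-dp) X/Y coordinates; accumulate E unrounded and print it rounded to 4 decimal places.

G0 X0.00 Y0.00 Z4.80
G1 X20.00 Y0.00 E0.7982
G1 X20.00 Y12.00 E1.2772
G1 X0.00 Y12.00 E2.0754
G1 X0.00 Y0.00 E2.5544

At z = 4.8 mm: the cube is present — its section is the full 20×12 rectangle. The outline is a single polygon with 4 vertices. Extrusion per mm of travel: 0.4 × 0.24 / (π × 0.875²) = 0.039912. Accumulating E over each segment gives final E = 2.5544.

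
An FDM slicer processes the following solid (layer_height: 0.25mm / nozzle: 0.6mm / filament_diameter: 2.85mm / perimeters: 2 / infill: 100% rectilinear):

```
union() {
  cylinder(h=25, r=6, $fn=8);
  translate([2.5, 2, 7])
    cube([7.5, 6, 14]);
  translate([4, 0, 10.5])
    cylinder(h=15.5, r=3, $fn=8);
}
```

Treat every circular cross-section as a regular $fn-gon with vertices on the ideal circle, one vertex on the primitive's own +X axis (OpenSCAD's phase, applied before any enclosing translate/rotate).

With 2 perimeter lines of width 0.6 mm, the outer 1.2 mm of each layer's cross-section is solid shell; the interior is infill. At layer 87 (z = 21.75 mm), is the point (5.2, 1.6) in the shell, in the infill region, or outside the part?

At z = 21.75 mm: the cylinder: section is a regular 8-gon, circumradius r=6; the cube at (2.5, 2) does not reach this height (z outside [7, 21]); the cylinder at (4, 0): section is a regular 8-gon, circumradius r=3; Merging all regions: the regions partially overlap (shared area 20.71 mm²), so overlapping operands fuse into one piece — 1 connected region. Overall, the cross-section is a single solid region. The nearest boundary edge runs (4.91, 2.62)→(6.12, 2.12); distance from the point to it = 0.83 mm. The point is inside the cross-section, 0.83 mm from the nearest boundary — within the 1.2 mm shell band (2 × 0.6).

shell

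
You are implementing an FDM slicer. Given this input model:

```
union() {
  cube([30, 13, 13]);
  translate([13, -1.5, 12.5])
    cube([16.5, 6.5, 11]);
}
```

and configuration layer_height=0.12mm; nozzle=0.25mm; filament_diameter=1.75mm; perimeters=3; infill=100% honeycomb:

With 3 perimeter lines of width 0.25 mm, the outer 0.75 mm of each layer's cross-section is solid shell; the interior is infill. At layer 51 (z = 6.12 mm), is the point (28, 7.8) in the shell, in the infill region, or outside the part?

infill

At z = 6.12 mm: the 30×13 cube contributes its full rectangle; the cube at (13, -1.5) does not reach this height (z outside [12.5, 23.5]); Merging all regions: only the 30×13 cube is present, so the union is just that shape — 1 connected region. Overall, the cross-section is a single solid region. The nearest boundary edge runs (30.00, 0.00)→(30.00, 13.00); distance from the point to it = 2.00 mm. The point is inside the cross-section and 2.00 mm from the nearest boundary — more than the 0.75 mm shell width (3 × 0.25), so it's in the infill interior.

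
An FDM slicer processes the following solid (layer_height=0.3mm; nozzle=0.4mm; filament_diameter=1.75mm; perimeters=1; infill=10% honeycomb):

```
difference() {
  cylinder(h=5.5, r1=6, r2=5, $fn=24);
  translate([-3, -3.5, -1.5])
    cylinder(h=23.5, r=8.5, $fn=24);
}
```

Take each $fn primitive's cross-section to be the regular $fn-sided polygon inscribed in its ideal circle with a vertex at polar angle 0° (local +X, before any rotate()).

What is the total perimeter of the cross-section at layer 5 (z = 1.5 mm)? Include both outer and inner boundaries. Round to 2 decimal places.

25.65 mm

At z = 1.5 mm: the cone: at t=0.273 of its height the radius interpolates to r₁+(r₂−r₁)t = 5.727, giving a regular 24-gon of that circumradius (perimeter = 2·24·5.727·sin(180°/24) = 35.88 mm); the cylinder at (-3, -3.5): section is a regular 24-gon, circumradius r=8.5 (perimeter = 2·24·8.500·sin(180°/24) = 53.25 mm); Subtracting the remaining from the first: starting from the cone, the r=8.5 cylinder at (-3, -3.5) partially overlaps it — only the 86.48 mm² overlap (of its 224.40 mm²) is removed, clipping the outline — boundary = 25.65 mm. Overall, the cross-section is a single solid region. Total boundary length (outer) = 25.65 mm.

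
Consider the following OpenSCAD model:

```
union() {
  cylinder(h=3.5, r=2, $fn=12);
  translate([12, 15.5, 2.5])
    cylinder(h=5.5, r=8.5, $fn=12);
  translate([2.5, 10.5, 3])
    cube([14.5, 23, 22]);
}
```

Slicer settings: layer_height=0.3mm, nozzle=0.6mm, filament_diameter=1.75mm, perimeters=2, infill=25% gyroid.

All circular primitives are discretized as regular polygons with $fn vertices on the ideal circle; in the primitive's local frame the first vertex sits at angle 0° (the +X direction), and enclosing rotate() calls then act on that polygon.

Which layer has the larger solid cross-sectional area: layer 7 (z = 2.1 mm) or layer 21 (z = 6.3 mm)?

Layer 7 (z = 2.1): the r=2 cylinder gives a regular 12-gon of circumradius 2 (constant along its height) (area = (12/2)·2.000²·sin(360°/12) = 12.00 mm²); the cylinder at (12, 15.5) is not intersected at this z (z outside [2.5, 8]); the cube at (2.5, 10.5) is absent (z outside [3, 25]); Combining (union): only the r=2 cylinder is present, so the union is just that shape — area = 12.00 mm². So its area = 12.00 mm². Layer 21 (z = 6.3): the cylinder is not intersected at this z (z outside [0, 3.5]); the r=8.5 cylinder at (12, 15.5) contributes a regular 12-gon of circumradius 8.5 (area = (12/2)·8.500²·sin(360°/12) = 216.75 mm²); the cube at (2.5, 10.5) is present — its section is the full 14.5×23 rectangle (area 333.50 mm²); Taking the union: the regions partially overlap — summed areas 550.25 mm² minus the doubly-counted overlap 157.08 mm² gives 393.17 mm² — area = 393.17 mm². So its area = 393.17 mm². Layer 21 is larger (393.17 vs 12.00 mm²).

layer 21 (z = 6.3 mm)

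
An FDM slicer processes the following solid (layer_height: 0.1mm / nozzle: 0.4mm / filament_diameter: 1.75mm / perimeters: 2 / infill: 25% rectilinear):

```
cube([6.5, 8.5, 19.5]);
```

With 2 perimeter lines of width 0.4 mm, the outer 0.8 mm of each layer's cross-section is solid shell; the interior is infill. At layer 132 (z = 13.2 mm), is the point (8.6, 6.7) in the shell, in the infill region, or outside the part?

outside

At z = 13.2 mm: the 6.5×8.5 cube contributes its full rectangle. Overall, the cross-section is a single solid region. The nearest boundary edge runs (6.50, 0.00)→(6.50, 8.50); distance from the point to it = 2.10 mm. The point is not inside any of the regions above, so it lies outside the cross-section (2.10 mm from the nearest boundary).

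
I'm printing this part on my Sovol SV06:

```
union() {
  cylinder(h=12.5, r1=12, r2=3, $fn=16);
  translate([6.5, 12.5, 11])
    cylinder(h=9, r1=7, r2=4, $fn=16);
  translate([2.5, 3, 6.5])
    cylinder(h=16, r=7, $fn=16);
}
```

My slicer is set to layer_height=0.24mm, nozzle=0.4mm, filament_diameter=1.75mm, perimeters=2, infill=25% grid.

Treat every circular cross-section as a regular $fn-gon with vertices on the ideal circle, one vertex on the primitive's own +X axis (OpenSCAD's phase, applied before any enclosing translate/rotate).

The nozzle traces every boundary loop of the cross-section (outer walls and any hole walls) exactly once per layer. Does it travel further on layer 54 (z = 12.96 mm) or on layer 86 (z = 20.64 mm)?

Layer 54 (z = 12.96): the cone does not reach this height (z outside [0, 12.5]); the cone at (6.5, 12.5): at t=0.218 of its height the radius interpolates to r₁+(r₂−r₁)t = 6.347, giving a regular 16-gon of that circumradius (perimeter = 2·16·6.347·sin(180°/16) = 39.62 mm); the r=7 cylinder at (2.5, 3) gives a regular 16-gon of circumradius 7 (constant along its height) (perimeter = 2·16·7.000·sin(180°/16) = 43.70 mm); Combining (union): the regions partially overlap (shared area 15.97 mm²), so the edge portions inside another operand are dropped and the merged outline is re-measured after clipping — boundary = 65.62 mm. So its perimeter = 65.62 mm. Layer 86 (z = 20.64): the cone is absent (z outside [0, 12.5]); the cone at (6.5, 12.5) is absent (z outside [11, 20]); the r=7 cylinder at (2.5, 3) gives a regular 16-gon of circumradius 7 (constant along its height) (perimeter = 2·16·7.000·sin(180°/16) = 43.70 mm); Taking the union: only the r=7 cylinder at (2.5, 3) is present, so the union is just that shape — boundary = 43.70 mm. So its perimeter = 43.70 mm. Layer 54 is larger (65.62 vs 43.70 mm).

layer 54 (z = 12.96 mm)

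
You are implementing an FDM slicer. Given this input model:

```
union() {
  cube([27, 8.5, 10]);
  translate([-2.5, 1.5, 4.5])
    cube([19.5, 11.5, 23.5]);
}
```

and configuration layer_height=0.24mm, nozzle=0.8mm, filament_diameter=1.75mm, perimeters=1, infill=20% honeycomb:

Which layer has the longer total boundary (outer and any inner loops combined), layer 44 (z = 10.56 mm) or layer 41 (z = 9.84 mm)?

Layer 44 (z = 10.56): the cube is not intersected at this z (z outside [0, 10]); the cube at (-2.5, 1.5) (footprint 19.5×11.5) is included at this height (perimeter 62.00 mm); Merging all regions: only the 19.5×11.5 cube at (-2.5, 1.5) is present, so the union is just that shape — boundary = 62.00 mm. So its perimeter = 62.00 mm. Layer 41 (z = 9.84): the cube (footprint 27×8.5) is included at this height (perimeter 71.00 mm); the cube at (-2.5, 1.5) (footprint 19.5×11.5) is included at this height (perimeter 62.00 mm); Merging all regions: the regions partially overlap (shared area 119.00 mm²), so the edge portions inside another operand are dropped and the merged outline is re-measured after clipping — boundary = 85.00 mm. So its perimeter = 85.00 mm. Layer 41 is larger (85.00 vs 62.00 mm).

layer 41 (z = 9.84 mm)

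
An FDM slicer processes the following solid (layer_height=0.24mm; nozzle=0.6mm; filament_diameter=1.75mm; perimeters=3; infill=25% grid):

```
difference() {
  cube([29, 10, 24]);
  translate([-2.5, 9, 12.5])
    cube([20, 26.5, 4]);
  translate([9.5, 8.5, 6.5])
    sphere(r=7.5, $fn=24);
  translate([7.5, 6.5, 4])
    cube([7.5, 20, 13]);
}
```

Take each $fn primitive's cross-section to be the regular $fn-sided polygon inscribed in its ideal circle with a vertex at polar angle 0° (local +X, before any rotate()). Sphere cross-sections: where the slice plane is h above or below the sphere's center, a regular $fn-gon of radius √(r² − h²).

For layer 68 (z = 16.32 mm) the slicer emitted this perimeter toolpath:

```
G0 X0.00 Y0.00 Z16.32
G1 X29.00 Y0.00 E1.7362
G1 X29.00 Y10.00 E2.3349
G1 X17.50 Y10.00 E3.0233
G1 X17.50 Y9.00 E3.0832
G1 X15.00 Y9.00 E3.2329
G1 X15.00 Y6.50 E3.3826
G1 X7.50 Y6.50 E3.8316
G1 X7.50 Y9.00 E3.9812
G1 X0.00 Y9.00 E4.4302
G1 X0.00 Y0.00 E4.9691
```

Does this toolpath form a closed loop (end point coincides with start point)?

Start point (G0): (0.00, 0.00). End point (last G1): the path returns to the start — closed.

yes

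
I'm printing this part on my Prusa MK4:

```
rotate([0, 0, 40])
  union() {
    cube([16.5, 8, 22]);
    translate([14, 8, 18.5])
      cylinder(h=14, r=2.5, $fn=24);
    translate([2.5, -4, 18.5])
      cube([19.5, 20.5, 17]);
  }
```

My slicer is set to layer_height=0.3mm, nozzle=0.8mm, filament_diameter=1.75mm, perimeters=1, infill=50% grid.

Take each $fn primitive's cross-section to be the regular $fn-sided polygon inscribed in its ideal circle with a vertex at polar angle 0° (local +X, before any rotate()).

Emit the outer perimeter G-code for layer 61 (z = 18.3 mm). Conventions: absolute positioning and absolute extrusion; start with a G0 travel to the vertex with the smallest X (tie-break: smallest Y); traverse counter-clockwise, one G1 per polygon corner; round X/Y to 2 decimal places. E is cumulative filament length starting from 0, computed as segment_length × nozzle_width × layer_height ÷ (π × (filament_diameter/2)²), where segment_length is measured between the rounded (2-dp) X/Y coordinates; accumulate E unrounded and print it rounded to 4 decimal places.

G0 X-5.14 Y6.13 Z18.30
G1 X0.00 Y0.00 E0.7982
G1 X12.64 Y10.61 E2.4449
G1 X7.50 Y16.73 E3.2423
G1 X-5.14 Y6.13 E4.8883

At z = 18.3 mm: the cube (footprint 16.5×8) is included at this height; the cylinder at (14, 8) is not intersected at this z (z outside [18.5, 32.5]); the cube at (2.5, -4) is absent (z outside [18.5, 35.5]); Combining (union): only the 16.5×8 cube is present, so the union is just that shape — 1 connected region; (whole slice rotated 40° about Z — lengths, areas and connectivity unchanged). The outline is a single polygon with 4 vertices. Extrusion per mm of travel: 0.8 × 0.3 / (π × 0.875²) = 0.099780. Accumulating E over each segment gives final E = 4.8883.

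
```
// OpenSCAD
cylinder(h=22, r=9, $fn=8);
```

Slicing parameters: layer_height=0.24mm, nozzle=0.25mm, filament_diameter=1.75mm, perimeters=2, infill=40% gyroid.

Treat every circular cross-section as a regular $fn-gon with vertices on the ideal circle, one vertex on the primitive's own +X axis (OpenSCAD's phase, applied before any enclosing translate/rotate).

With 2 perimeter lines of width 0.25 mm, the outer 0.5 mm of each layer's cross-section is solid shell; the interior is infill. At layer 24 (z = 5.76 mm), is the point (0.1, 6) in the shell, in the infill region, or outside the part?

infill

At z = 5.76 mm: the r=9 cylinder gives a regular 8-gon of circumradius 9 (constant along its height). Overall, the cross-section is a single solid region. The nearest boundary edge runs (6.36, 6.36)→(0.00, 9.00); distance from the point to it = 2.73 mm. The point is inside the cross-section and 2.73 mm from the nearest boundary — more than the 0.5 mm shell width (2 × 0.25), so it's in the infill interior.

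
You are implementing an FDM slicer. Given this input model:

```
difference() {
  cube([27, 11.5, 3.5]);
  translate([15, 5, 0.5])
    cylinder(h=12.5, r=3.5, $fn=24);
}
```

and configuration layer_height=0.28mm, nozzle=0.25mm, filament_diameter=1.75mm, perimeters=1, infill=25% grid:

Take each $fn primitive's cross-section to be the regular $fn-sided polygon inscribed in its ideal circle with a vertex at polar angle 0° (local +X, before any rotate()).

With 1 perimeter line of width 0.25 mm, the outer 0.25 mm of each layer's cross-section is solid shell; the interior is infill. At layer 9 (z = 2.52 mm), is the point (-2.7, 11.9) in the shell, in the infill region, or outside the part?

At z = 2.52 mm: the cube is present — its section is the full 27×11.5 rectangle; the r=3.5 cylinder at (15, 5) gives a regular 24-gon of circumradius 3.5 (constant along its height); After the difference (first − rest): starting from the 27×11.5 cube, the r=3.5 cylinder at (15, 5) lies wholly inside it (removes its full 38.05 mm² and its 21.93 mm outline becomes a hole wall) — 1 connected region with 1 hole. Overall, the cross-section is one region with 1 hole. The nearest boundary edge runs (0.00, 11.50)→(27.00, 11.50); distance from the point to it = 2.73 mm. The point is not inside any of the regions above, so it lies outside the cross-section (2.73 mm from the nearest boundary).

outside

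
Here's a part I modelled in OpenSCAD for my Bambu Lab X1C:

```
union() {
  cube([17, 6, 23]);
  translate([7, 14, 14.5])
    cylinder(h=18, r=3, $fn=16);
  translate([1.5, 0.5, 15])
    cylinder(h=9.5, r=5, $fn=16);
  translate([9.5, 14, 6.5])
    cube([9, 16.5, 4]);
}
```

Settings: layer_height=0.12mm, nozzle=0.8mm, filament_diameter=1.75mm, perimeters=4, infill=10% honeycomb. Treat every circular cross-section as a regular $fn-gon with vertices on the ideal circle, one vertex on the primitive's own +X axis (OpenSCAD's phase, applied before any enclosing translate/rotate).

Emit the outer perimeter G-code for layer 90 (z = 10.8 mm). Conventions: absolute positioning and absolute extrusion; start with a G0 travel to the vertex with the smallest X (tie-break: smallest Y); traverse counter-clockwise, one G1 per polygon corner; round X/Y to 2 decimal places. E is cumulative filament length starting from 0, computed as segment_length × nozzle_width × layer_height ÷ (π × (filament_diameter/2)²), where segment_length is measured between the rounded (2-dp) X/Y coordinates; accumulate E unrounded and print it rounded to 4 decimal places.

G0 X0.00 Y0.00 Z10.80
G1 X17.00 Y0.00 E0.6785
G1 X17.00 Y6.00 E0.9180
G1 X0.00 Y6.00 E1.5965
G1 X0.00 Y0.00 E1.8360

At z = 10.8 mm: the 17×6 cube contributes its full rectangle; the cylinder at (7, 14) is not intersected at this z (z outside [14.5, 32.5]); the cylinder at (1.5, 0.5) does not reach this height (z outside [15, 24.5]); the cube at (9.5, 14) does not reach this height (z outside [6.5, 10.5]); Taking the union: only the 17×6 cube is present, so the union is just that shape — 1 connected region. The outline is a single polygon with 4 vertices. Extrusion per mm of travel: 0.8 × 0.12 / (π × 0.875²) = 0.039912. Accumulating E over each segment gives final E = 1.8360.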